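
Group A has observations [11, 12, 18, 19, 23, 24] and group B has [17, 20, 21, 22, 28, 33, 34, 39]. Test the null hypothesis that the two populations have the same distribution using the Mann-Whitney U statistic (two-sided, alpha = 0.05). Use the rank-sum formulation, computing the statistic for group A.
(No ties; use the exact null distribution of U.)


Step 1: Combine and sort all 14 observations; assign midranks.
sorted (value, group): (11,X), (12,X), (17,Y), (18,X), (19,X), (20,Y), (21,Y), (22,Y), (23,X), (24,X), (28,Y), (33,Y), (34,Y), (39,Y)
ranks: 11->1, 12->2, 17->3, 18->4, 19->5, 20->6, 21->7, 22->8, 23->9, 24->10, 28->11, 33->12, 34->13, 39->14
Step 2: Rank sum for X: R1 = 1 + 2 + 4 + 5 + 9 + 10 = 31.
Step 3: U_X = R1 - n1(n1+1)/2 = 31 - 6*7/2 = 31 - 21 = 10.
       U_Y = n1*n2 - U_X = 48 - 10 = 38.
Step 4: No ties, so the exact null distribution of U (based on enumerating the C(14,6) = 3003 equally likely rank assignments) gives the two-sided p-value.
Step 5: p-value = 0.081252; compare to alpha = 0.05. fail to reject H0.

U_X = 10, p = 0.081252, fail to reject H0 at alpha = 0.05.


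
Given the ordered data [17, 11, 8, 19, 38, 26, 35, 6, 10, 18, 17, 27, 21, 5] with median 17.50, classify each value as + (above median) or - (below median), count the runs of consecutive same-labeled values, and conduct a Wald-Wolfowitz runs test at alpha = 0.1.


Step 1: Compute median = 17.50; label A = above, B = below.
Labels in order: BBBAAAABBABAAB  (n_A = 7, n_B = 7)
Step 2: Count runs R = 7.
Step 3: Under H0 (random ordering), E[R] = 2*n_A*n_B/(n_A+n_B) + 1 = 2*7*7/14 + 1 = 8.0000.
        Var[R] = 2*n_A*n_B*(2*n_A*n_B - n_A - n_B) / ((n_A+n_B)^2 * (n_A+n_B-1)) = 8232/2548 = 3.2308.
        SD[R] = 1.7974.
Step 4: Continuity-corrected z = (R + 0.5 - E[R]) / SD[R] = (7 + 0.5 - 8.0000) / 1.7974 = -0.2782.
Step 5: Two-sided p-value via normal approximation = 2*(1 - Phi(|z|)) = 0.780879.
Step 6: alpha = 0.1. fail to reject H0.

R = 7, z = -0.2782, p = 0.780879, fail to reject H0.


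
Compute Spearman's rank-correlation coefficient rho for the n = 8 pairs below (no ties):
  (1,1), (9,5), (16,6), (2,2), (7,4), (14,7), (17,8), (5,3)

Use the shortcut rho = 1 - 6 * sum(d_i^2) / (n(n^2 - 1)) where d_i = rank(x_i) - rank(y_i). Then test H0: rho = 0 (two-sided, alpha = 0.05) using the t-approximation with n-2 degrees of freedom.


Step 1: Rank x and y separately (midranks; no ties here).
rank(x): 1->1, 9->5, 16->7, 2->2, 7->4, 14->6, 17->8, 5->3
rank(y): 1->1, 5->5, 6->6, 2->2, 4->4, 7->7, 8->8, 3->3
Step 2: d_i = R_x(i) - R_y(i); compute d_i^2.
  (1-1)^2=0, (5-5)^2=0, (7-6)^2=1, (2-2)^2=0, (4-4)^2=0, (6-7)^2=1, (8-8)^2=0, (3-3)^2=0
sum(d^2) = 2.
Step 3: rho = 1 - 6*2 / (8*(8^2 - 1)) = 1 - 12/504 = 0.976190.
Step 4: Under H0, t = rho * sqrt((n-2)/(1-rho^2)) = 11.0235 ~ t(6).
Step 5: Two-sided p-value from the t-distribution with 6 df = 0.000033.
Step 6: alpha = 0.05. reject H0.

rho = 0.9762, p = 0.000033, reject H0 at alpha = 0.05.


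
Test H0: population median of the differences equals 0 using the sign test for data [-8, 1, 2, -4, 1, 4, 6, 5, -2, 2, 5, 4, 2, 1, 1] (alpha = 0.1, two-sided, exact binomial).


Step 1: Discard zero differences. Original n = 15; n_eff = number of nonzero differences = 15.
Nonzero differences (with sign): -8, +1, +2, -4, +1, +4, +6, +5, -2, +2, +5, +4, +2, +1, +1
Step 2: Count signs: positive = 12, negative = 3.
Step 3: Under H0: P(positive) = 0.5, so the number of positives S ~ Bin(15, 0.5).
Step 4: Two-sided exact p-value = sum of Bin(15,0.5) probabilities at or below the observed probability = 0.035156.
Step 5: alpha = 0.1. reject H0.

n_eff = 15, pos = 12, neg = 3, p = 0.035156, reject H0.


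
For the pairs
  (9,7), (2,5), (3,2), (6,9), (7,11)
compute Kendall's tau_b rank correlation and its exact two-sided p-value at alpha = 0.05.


Step 1: Enumerate the 10 unordered pairs (i,j) with i<j and classify each by sign(x_j-x_i) * sign(y_j-y_i).
  (1,2):dx=-7,dy=-2->C; (1,3):dx=-6,dy=-5->C; (1,4):dx=-3,dy=+2->D; (1,5):dx=-2,dy=+4->D
  (2,3):dx=+1,dy=-3->D; (2,4):dx=+4,dy=+4->C; (2,5):dx=+5,dy=+6->C; (3,4):dx=+3,dy=+7->C
  (3,5):dx=+4,dy=+9->C; (4,5):dx=+1,dy=+2->C
Step 2: C = 7, D = 3, total pairs = 10.
Step 3: tau = (C - D)/(n(n-1)/2) = (7 - 3)/10 = 0.400000.
Step 4: Exact two-sided p-value (enumerate n! = 120 permutations of y under H0): p = 0.483333.
Step 5: alpha = 0.05. fail to reject H0.

tau_b = 0.4000 (C=7, D=3), p = 0.483333, fail to reject H0.


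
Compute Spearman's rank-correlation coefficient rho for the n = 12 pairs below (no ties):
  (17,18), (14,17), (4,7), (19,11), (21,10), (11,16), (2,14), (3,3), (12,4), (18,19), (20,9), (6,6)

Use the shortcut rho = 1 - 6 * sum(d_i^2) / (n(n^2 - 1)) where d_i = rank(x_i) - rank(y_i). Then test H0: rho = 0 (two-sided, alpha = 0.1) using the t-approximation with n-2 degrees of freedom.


Step 1: Rank x and y separately (midranks; no ties here).
rank(x): 17->8, 14->7, 4->3, 19->10, 21->12, 11->5, 2->1, 3->2, 12->6, 18->9, 20->11, 6->4
rank(y): 18->11, 17->10, 7->4, 11->7, 10->6, 16->9, 14->8, 3->1, 4->2, 19->12, 9->5, 6->3
Step 2: d_i = R_x(i) - R_y(i); compute d_i^2.
  (8-11)^2=9, (7-10)^2=9, (3-4)^2=1, (10-7)^2=9, (12-6)^2=36, (5-9)^2=16, (1-8)^2=49, (2-1)^2=1, (6-2)^2=16, (9-12)^2=9, (11-5)^2=36, (4-3)^2=1
sum(d^2) = 192.
Step 3: rho = 1 - 6*192 / (12*(12^2 - 1)) = 1 - 1152/1716 = 0.328671.
Step 4: Under H0, t = rho * sqrt((n-2)/(1-rho^2)) = 1.1005 ~ t(10).
Step 5: Two-sided p-value from the t-distribution with 10 df = 0.296904.
Step 6: alpha = 0.1. fail to reject H0.

rho = 0.3287, p = 0.296904, fail to reject H0 at alpha = 0.1.


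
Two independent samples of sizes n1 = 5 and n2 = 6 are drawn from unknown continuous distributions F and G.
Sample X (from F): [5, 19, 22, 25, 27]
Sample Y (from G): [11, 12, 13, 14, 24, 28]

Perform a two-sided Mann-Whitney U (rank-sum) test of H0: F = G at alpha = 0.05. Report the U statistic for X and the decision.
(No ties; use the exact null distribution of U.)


Step 1: Combine and sort all 11 observations; assign midranks.
sorted (value, group): (5,X), (11,Y), (12,Y), (13,Y), (14,Y), (19,X), (22,X), (24,Y), (25,X), (27,X), (28,Y)
ranks: 5->1, 11->2, 12->3, 13->4, 14->5, 19->6, 22->7, 24->8, 25->9, 27->10, 28->11
Step 2: Rank sum for X: R1 = 1 + 6 + 7 + 9 + 10 = 33.
Step 3: U_X = R1 - n1(n1+1)/2 = 33 - 5*6/2 = 33 - 15 = 18.
       U_Y = n1*n2 - U_X = 30 - 18 = 12.
Step 4: No ties, so the exact null distribution of U (based on enumerating the C(11,5) = 462 equally likely rank assignments) gives the two-sided p-value.
Step 5: p-value = 0.662338; compare to alpha = 0.05. fail to reject H0.

U_X = 18, p = 0.662338, fail to reject H0 at alpha = 0.05.


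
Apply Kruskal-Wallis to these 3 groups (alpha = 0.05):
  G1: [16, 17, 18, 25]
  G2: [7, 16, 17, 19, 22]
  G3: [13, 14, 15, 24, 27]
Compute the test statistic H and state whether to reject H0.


Step 1: Combine all N = 14 observations and assign midranks.
sorted (value, group, rank): (7,G2,1), (13,G3,2), (14,G3,3), (15,G3,4), (16,G1,5.5), (16,G2,5.5), (17,G1,7.5), (17,G2,7.5), (18,G1,9), (19,G2,10), (22,G2,11), (24,G3,12), (25,G1,13), (27,G3,14)
Step 2: Sum ranks within each group.
R_1 = 35 (n_1 = 4)
R_2 = 35 (n_2 = 5)
R_3 = 35 (n_3 = 5)
Step 3: H = 12/(N(N+1)) * sum(R_i^2/n_i) - 3(N+1)
     = 12/(14*15) * (35^2/4 + 35^2/5 + 35^2/5) - 3*15
     = 0.057143 * 796.25 - 45
     = 0.500000.
Step 4: Ties present; correction factor C = 1 - 12/(14^3 - 14) = 0.995604. Corrected H = 0.500000 / 0.995604 = 0.502208.
Step 5: Under H0, H ~ chi^2(2); p-value = 0.777942.
Step 6: alpha = 0.05. fail to reject H0.

H = 0.5022, df = 2, p = 0.777942, fail to reject H0.


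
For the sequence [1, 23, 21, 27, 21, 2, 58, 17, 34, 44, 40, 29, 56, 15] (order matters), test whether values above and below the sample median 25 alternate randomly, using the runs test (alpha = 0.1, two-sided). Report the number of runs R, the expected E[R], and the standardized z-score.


Step 1: Compute median = 25; label A = above, B = below.
Labels in order: BBBABBABAAAAAB  (n_A = 7, n_B = 7)
Step 2: Count runs R = 7.
Step 3: Under H0 (random ordering), E[R] = 2*n_A*n_B/(n_A+n_B) + 1 = 2*7*7/14 + 1 = 8.0000.
        Var[R] = 2*n_A*n_B*(2*n_A*n_B - n_A - n_B) / ((n_A+n_B)^2 * (n_A+n_B-1)) = 8232/2548 = 3.2308.
        SD[R] = 1.7974.
Step 4: Continuity-corrected z = (R + 0.5 - E[R]) / SD[R] = (7 + 0.5 - 8.0000) / 1.7974 = -0.2782.
Step 5: Two-sided p-value via normal approximation = 2*(1 - Phi(|z|)) = 0.780879.
Step 6: alpha = 0.1. fail to reject H0.

R = 7, z = -0.2782, p = 0.780879, fail to reject H0.


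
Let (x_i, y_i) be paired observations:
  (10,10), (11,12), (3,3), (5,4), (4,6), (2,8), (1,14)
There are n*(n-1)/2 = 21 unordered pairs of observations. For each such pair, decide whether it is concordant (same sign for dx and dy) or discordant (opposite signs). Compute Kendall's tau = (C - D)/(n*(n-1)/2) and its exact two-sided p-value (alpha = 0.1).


Step 1: Enumerate the 21 unordered pairs (i,j) with i<j and classify each by sign(x_j-x_i) * sign(y_j-y_i).
  (1,2):dx=+1,dy=+2->C; (1,3):dx=-7,dy=-7->C; (1,4):dx=-5,dy=-6->C; (1,5):dx=-6,dy=-4->C
  (1,6):dx=-8,dy=-2->C; (1,7):dx=-9,dy=+4->D; (2,3):dx=-8,dy=-9->C; (2,4):dx=-6,dy=-8->C
  (2,5):dx=-7,dy=-6->C; (2,6):dx=-9,dy=-4->C; (2,7):dx=-10,dy=+2->D; (3,4):dx=+2,dy=+1->C
  (3,5):dx=+1,dy=+3->C; (3,6):dx=-1,dy=+5->D; (3,7):dx=-2,dy=+11->D; (4,5):dx=-1,dy=+2->D
  (4,6):dx=-3,dy=+4->D; (4,7):dx=-4,dy=+10->D; (5,6):dx=-2,dy=+2->D; (5,7):dx=-3,dy=+8->D
  (6,7):dx=-1,dy=+6->D
Step 2: C = 11, D = 10, total pairs = 21.
Step 3: tau = (C - D)/(n(n-1)/2) = (11 - 10)/21 = 0.047619.
Step 4: Exact two-sided p-value (enumerate n! = 5040 permutations of y under H0): p = 1.000000.
Step 5: alpha = 0.1. fail to reject H0.

tau_b = 0.0476 (C=11, D=10), p = 1.000000, fail to reject H0.


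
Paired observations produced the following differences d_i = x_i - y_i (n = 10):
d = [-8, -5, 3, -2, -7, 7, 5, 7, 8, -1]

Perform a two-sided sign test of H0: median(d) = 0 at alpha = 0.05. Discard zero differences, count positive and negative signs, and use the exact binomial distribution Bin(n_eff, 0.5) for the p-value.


Step 1: Discard zero differences. Original n = 10; n_eff = number of nonzero differences = 10.
Nonzero differences (with sign): -8, -5, +3, -2, -7, +7, +5, +7, +8, -1
Step 2: Count signs: positive = 5, negative = 5.
Step 3: Under H0: P(positive) = 0.5, so the number of positives S ~ Bin(10, 0.5).
Step 4: Two-sided exact p-value = sum of Bin(10,0.5) probabilities at or below the observed probability = 1.000000.
Step 5: alpha = 0.05. fail to reject H0.

n_eff = 10, pos = 5, neg = 5, p = 1.000000, fail to reject H0.


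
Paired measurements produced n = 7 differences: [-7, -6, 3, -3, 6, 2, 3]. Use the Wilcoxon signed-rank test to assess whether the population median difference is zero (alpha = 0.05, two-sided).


Step 1: Drop any zero differences (none here) and take |d_i|.
|d| = [7, 6, 3, 3, 6, 2, 3]
Step 2: Midrank |d_i| (ties get averaged ranks).
ranks: |7|->7, |6|->5.5, |3|->3, |3|->3, |6|->5.5, |2|->1, |3|->3
Step 3: Attach original signs; sum ranks with positive sign and with negative sign.
W+ = 3 + 5.5 + 1 + 3 = 12.5
W- = 7 + 5.5 + 3 = 15.5
(Check: W+ + W- = 28 should equal n(n+1)/2 = 28.)
Step 4: Test statistic W = min(W+, W-) = 12.5.
Step 5: Ties in |d|, so use the tie-corrected normal approximation.
        E[W] = n(n+1)/4 = 7*8/4 = 14.
        Tie groups: |d|=3 (t=3), |d|=6 (t=2); sum(t^3 - t) = 30.
        Var[W] = n(n+1)(2n+1)/24 - sum(t^3-t)/48 = 840/24 - 30/48 = 34.375.
        z = (W - E[W]) / sqrt(Var[W]) = (12.5 - 14) / 5.8630 = -0.2558.
        Two-sided p = 2*Phi(z) = 0.798074.
Step 6: alpha = 0.05. fail to reject H0.

W+ = 12.5, W- = 15.5, W = min = 12.5, p = 0.798074, fail to reject H0.


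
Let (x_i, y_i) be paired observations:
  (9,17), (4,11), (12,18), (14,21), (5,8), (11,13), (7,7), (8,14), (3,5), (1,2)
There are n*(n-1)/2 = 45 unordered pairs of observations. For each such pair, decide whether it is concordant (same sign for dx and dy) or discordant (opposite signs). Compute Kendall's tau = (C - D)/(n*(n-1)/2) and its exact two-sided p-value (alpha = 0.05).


Step 1: Enumerate the 45 unordered pairs (i,j) with i<j and classify each by sign(x_j-x_i) * sign(y_j-y_i).
  (1,2):dx=-5,dy=-6->C; (1,3):dx=+3,dy=+1->C; (1,4):dx=+5,dy=+4->C; (1,5):dx=-4,dy=-9->C
  (1,6):dx=+2,dy=-4->D; (1,7):dx=-2,dy=-10->C; (1,8):dx=-1,dy=-3->C; (1,9):dx=-6,dy=-12->C
  (1,10):dx=-8,dy=-15->C; (2,3):dx=+8,dy=+7->C; (2,4):dx=+10,dy=+10->C; (2,5):dx=+1,dy=-3->D
  (2,6):dx=+7,dy=+2->C; (2,7):dx=+3,dy=-4->D; (2,8):dx=+4,dy=+3->C; (2,9):dx=-1,dy=-6->C
  (2,10):dx=-3,dy=-9->C; (3,4):dx=+2,dy=+3->C; (3,5):dx=-7,dy=-10->C; (3,6):dx=-1,dy=-5->C
  (3,7):dx=-5,dy=-11->C; (3,8):dx=-4,dy=-4->C; (3,9):dx=-9,dy=-13->C; (3,10):dx=-11,dy=-16->C
  (4,5):dx=-9,dy=-13->C; (4,6):dx=-3,dy=-8->C; (4,7):dx=-7,dy=-14->C; (4,8):dx=-6,dy=-7->C
  (4,9):dx=-11,dy=-16->C; (4,10):dx=-13,dy=-19->C; (5,6):dx=+6,dy=+5->C; (5,7):dx=+2,dy=-1->D
  (5,8):dx=+3,dy=+6->C; (5,9):dx=-2,dy=-3->C; (5,10):dx=-4,dy=-6->C; (6,7):dx=-4,dy=-6->C
  (6,8):dx=-3,dy=+1->D; (6,9):dx=-8,dy=-8->C; (6,10):dx=-10,dy=-11->C; (7,8):dx=+1,dy=+7->C
  (7,9):dx=-4,dy=-2->C; (7,10):dx=-6,dy=-5->C; (8,9):dx=-5,dy=-9->C; (8,10):dx=-7,dy=-12->C
  (9,10):dx=-2,dy=-3->C
Step 2: C = 40, D = 5, total pairs = 45.
Step 3: tau = (C - D)/(n(n-1)/2) = (40 - 5)/45 = 0.777778.
Step 4: Exact two-sided p-value (enumerate n! = 3628800 permutations of y under H0): p = 0.000946.
Step 5: alpha = 0.05. reject H0.

tau_b = 0.7778 (C=40, D=5), p = 0.000946, reject H0.


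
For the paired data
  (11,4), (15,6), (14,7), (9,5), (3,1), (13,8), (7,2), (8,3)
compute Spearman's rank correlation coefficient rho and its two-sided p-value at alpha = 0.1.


Step 1: Rank x and y separately (midranks; no ties here).
rank(x): 11->5, 15->8, 14->7, 9->4, 3->1, 13->6, 7->2, 8->3
rank(y): 4->4, 6->6, 7->7, 5->5, 1->1, 8->8, 2->2, 3->3
Step 2: d_i = R_x(i) - R_y(i); compute d_i^2.
  (5-4)^2=1, (8-6)^2=4, (7-7)^2=0, (4-5)^2=1, (1-1)^2=0, (6-8)^2=4, (2-2)^2=0, (3-3)^2=0
sum(d^2) = 10.
Step 3: rho = 1 - 6*10 / (8*(8^2 - 1)) = 1 - 60/504 = 0.880952.
Step 4: Under H0, t = rho * sqrt((n-2)/(1-rho^2)) = 4.5601 ~ t(6).
Step 5: Two-sided p-value from the t-distribution with 6 df = 0.003850.
Step 6: alpha = 0.1. reject H0.

rho = 0.8810, p = 0.003850, reject H0 at alpha = 0.1.


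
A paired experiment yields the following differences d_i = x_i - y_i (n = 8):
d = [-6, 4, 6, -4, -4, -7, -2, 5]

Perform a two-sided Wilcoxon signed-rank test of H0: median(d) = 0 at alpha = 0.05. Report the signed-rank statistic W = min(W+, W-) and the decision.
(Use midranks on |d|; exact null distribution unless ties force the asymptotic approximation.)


Step 1: Drop any zero differences (none here) and take |d_i|.
|d| = [6, 4, 6, 4, 4, 7, 2, 5]
Step 2: Midrank |d_i| (ties get averaged ranks).
ranks: |6|->6.5, |4|->3, |6|->6.5, |4|->3, |4|->3, |7|->8, |2|->1, |5|->5
Step 3: Attach original signs; sum ranks with positive sign and with negative sign.
W+ = 3 + 6.5 + 5 = 14.5
W- = 6.5 + 3 + 3 + 8 + 1 = 21.5
(Check: W+ + W- = 36 should equal n(n+1)/2 = 36.)
Step 4: Test statistic W = min(W+, W-) = 14.5.
Step 5: Ties in |d|, so use the tie-corrected normal approximation.
        E[W] = n(n+1)/4 = 8*9/4 = 18.
        Tie groups: |d|=4 (t=3), |d|=6 (t=2); sum(t^3 - t) = 30.
        Var[W] = n(n+1)(2n+1)/24 - sum(t^3-t)/48 = 1224/24 - 30/48 = 50.375.
        z = (W - E[W]) / sqrt(Var[W]) = (14.5 - 18) / 7.0975 = -0.4931.
        Two-sided p = 2*Phi(z) = 0.621921.
Step 6: alpha = 0.05. fail to reject H0.

W+ = 14.5, W- = 21.5, W = min = 14.5, p = 0.621921, fail to reject H0.


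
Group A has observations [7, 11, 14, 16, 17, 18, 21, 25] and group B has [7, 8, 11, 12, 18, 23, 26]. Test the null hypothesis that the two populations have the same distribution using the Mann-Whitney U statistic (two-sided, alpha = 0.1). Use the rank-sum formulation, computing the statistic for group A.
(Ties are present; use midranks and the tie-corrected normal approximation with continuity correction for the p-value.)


Step 1: Combine and sort all 15 observations; assign midranks.
sorted (value, group): (7,X), (7,Y), (8,Y), (11,X), (11,Y), (12,Y), (14,X), (16,X), (17,X), (18,X), (18,Y), (21,X), (23,Y), (25,X), (26,Y)
ranks: 7->1.5, 7->1.5, 8->3, 11->4.5, 11->4.5, 12->6, 14->7, 16->8, 17->9, 18->10.5, 18->10.5, 21->12, 23->13, 25->14, 26->15
Step 2: Rank sum for X: R1 = 1.5 + 4.5 + 7 + 8 + 9 + 10.5 + 12 + 14 = 66.5.
Step 3: U_X = R1 - n1(n1+1)/2 = 66.5 - 8*9/2 = 66.5 - 36 = 30.5.
       U_Y = n1*n2 - U_X = 56 - 30.5 = 25.5.
Step 4: Ties are present, so use the tie-corrected normal approximation (with continuity correction) for the p-value.
Step 5: p-value = 0.816478; compare to alpha = 0.1. fail to reject H0.

U_X = 30.5, p = 0.816478, fail to reject H0 at alpha = 0.1.


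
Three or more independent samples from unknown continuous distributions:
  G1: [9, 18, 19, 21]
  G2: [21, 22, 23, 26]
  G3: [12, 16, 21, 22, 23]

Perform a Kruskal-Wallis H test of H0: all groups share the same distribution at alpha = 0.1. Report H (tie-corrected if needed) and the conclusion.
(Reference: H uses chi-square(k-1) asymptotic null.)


Step 1: Combine all N = 13 observations and assign midranks.
sorted (value, group, rank): (9,G1,1), (12,G3,2), (16,G3,3), (18,G1,4), (19,G1,5), (21,G1,7), (21,G2,7), (21,G3,7), (22,G2,9.5), (22,G3,9.5), (23,G2,11.5), (23,G3,11.5), (26,G2,13)
Step 2: Sum ranks within each group.
R_1 = 17 (n_1 = 4)
R_2 = 41 (n_2 = 4)
R_3 = 33 (n_3 = 5)
Step 3: H = 12/(N(N+1)) * sum(R_i^2/n_i) - 3(N+1)
     = 12/(13*14) * (17^2/4 + 41^2/4 + 33^2/5) - 3*14
     = 0.065934 * 710.3 - 42
     = 4.832967.
Step 4: Ties present; correction factor C = 1 - 36/(13^3 - 13) = 0.983516. Corrected H = 4.832967 / 0.983516 = 4.913966.
Step 5: Under H0, H ~ chi^2(2); p-value = 0.085693.
Step 6: alpha = 0.1. reject H0.

H = 4.9140, df = 2, p = 0.085693, reject H0.


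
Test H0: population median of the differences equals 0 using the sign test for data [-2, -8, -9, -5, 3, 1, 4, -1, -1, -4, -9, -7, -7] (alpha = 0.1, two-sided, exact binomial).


Step 1: Discard zero differences. Original n = 13; n_eff = number of nonzero differences = 13.
Nonzero differences (with sign): -2, -8, -9, -5, +3, +1, +4, -1, -1, -4, -9, -7, -7
Step 2: Count signs: positive = 3, negative = 10.
Step 3: Under H0: P(positive) = 0.5, so the number of positives S ~ Bin(13, 0.5).
Step 4: Two-sided exact p-value = sum of Bin(13,0.5) probabilities at or below the observed probability = 0.092285.
Step 5: alpha = 0.1. reject H0.

n_eff = 13, pos = 3, neg = 10, p = 0.092285, reject H0.


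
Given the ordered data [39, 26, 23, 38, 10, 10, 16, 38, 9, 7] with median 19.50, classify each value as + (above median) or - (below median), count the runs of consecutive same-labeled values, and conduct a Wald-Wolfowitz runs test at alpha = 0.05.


Step 1: Compute median = 19.50; label A = above, B = below.
Labels in order: AAAABBBABB  (n_A = 5, n_B = 5)
Step 2: Count runs R = 4.
Step 3: Under H0 (random ordering), E[R] = 2*n_A*n_B/(n_A+n_B) + 1 = 2*5*5/10 + 1 = 6.0000.
        Var[R] = 2*n_A*n_B*(2*n_A*n_B - n_A - n_B) / ((n_A+n_B)^2 * (n_A+n_B-1)) = 2000/900 = 2.2222.
        SD[R] = 1.4907.
Step 4: Continuity-corrected z = (R + 0.5 - E[R]) / SD[R] = (4 + 0.5 - 6.0000) / 1.4907 = -1.0062.
Step 5: Two-sided p-value via normal approximation = 2*(1 - Phi(|z|)) = 0.314305.
Step 6: alpha = 0.05. fail to reject H0.

R = 4, z = -1.0062, p = 0.314305, fail to reject H0.


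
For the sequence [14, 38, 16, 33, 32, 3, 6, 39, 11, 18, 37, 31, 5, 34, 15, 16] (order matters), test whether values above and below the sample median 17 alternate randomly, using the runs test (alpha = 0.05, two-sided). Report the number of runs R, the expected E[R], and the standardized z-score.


Step 1: Compute median = 17; label A = above, B = below.
Labels in order: BABAABBABAAABABB  (n_A = 8, n_B = 8)
Step 2: Count runs R = 11.
Step 3: Under H0 (random ordering), E[R] = 2*n_A*n_B/(n_A+n_B) + 1 = 2*8*8/16 + 1 = 9.0000.
        Var[R] = 2*n_A*n_B*(2*n_A*n_B - n_A - n_B) / ((n_A+n_B)^2 * (n_A+n_B-1)) = 14336/3840 = 3.7333.
        SD[R] = 1.9322.
Step 4: Continuity-corrected z = (R - 0.5 - E[R]) / SD[R] = (11 - 0.5 - 9.0000) / 1.9322 = 0.7763.
Step 5: Two-sided p-value via normal approximation = 2*(1 - Phi(|z|)) = 0.437558.
Step 6: alpha = 0.05. fail to reject H0.

R = 11, z = 0.7763, p = 0.437558, fail to reject H0.


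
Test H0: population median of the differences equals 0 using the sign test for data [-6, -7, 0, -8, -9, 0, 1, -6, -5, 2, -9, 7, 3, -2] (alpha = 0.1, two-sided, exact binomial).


Step 1: Discard zero differences. Original n = 14; n_eff = number of nonzero differences = 12.
Nonzero differences (with sign): -6, -7, -8, -9, +1, -6, -5, +2, -9, +7, +3, -2
Step 2: Count signs: positive = 4, negative = 8.
Step 3: Under H0: P(positive) = 0.5, so the number of positives S ~ Bin(12, 0.5).
Step 4: Two-sided exact p-value = sum of Bin(12,0.5) probabilities at or below the observed probability = 0.387695.
Step 5: alpha = 0.1. fail to reject H0.

n_eff = 12, pos = 4, neg = 8, p = 0.387695, fail to reject H0.


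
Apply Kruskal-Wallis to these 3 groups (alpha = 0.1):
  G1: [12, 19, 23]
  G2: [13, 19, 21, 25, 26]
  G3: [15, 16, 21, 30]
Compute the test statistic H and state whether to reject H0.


Step 1: Combine all N = 12 observations and assign midranks.
sorted (value, group, rank): (12,G1,1), (13,G2,2), (15,G3,3), (16,G3,4), (19,G1,5.5), (19,G2,5.5), (21,G2,7.5), (21,G3,7.5), (23,G1,9), (25,G2,10), (26,G2,11), (30,G3,12)
Step 2: Sum ranks within each group.
R_1 = 15.5 (n_1 = 3)
R_2 = 36 (n_2 = 5)
R_3 = 26.5 (n_3 = 4)
Step 3: H = 12/(N(N+1)) * sum(R_i^2/n_i) - 3(N+1)
     = 12/(12*13) * (15.5^2/3 + 36^2/5 + 26.5^2/4) - 3*13
     = 0.076923 * 514.846 - 39
     = 0.603526.
Step 4: Ties present; correction factor C = 1 - 12/(12^3 - 12) = 0.993007. Corrected H = 0.603526 / 0.993007 = 0.607776.
Step 5: Under H0, H ~ chi^2(2); p-value = 0.737944.
Step 6: alpha = 0.1. fail to reject H0.

H = 0.6078, df = 2, p = 0.737944, fail to reject H0.


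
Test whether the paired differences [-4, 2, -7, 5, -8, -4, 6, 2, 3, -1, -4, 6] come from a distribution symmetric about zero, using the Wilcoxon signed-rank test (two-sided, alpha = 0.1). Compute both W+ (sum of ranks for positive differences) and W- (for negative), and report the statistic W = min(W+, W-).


Step 1: Drop any zero differences (none here) and take |d_i|.
|d| = [4, 2, 7, 5, 8, 4, 6, 2, 3, 1, 4, 6]
Step 2: Midrank |d_i| (ties get averaged ranks).
ranks: |4|->6, |2|->2.5, |7|->11, |5|->8, |8|->12, |4|->6, |6|->9.5, |2|->2.5, |3|->4, |1|->1, |4|->6, |6|->9.5
Step 3: Attach original signs; sum ranks with positive sign and with negative sign.
W+ = 2.5 + 8 + 9.5 + 2.5 + 4 + 9.5 = 36
W- = 6 + 11 + 12 + 6 + 1 + 6 = 42
(Check: W+ + W- = 78 should equal n(n+1)/2 = 78.)
Step 4: Test statistic W = min(W+, W-) = 36.
Step 5: Ties in |d|, so use the tie-corrected normal approximation.
        E[W] = n(n+1)/4 = 12*13/4 = 39.
        Tie groups: |d|=2 (t=2), |d|=4 (t=3), |d|=6 (t=2); sum(t^3 - t) = 36.
        Var[W] = n(n+1)(2n+1)/24 - sum(t^3-t)/48 = 3900/24 - 36/48 = 161.75.
        z = (W - E[W]) / sqrt(Var[W]) = (36 - 39) / 12.7181 = -0.2359.
        Two-sided p = 2*Phi(z) = 0.813522.
Step 6: alpha = 0.1. fail to reject H0.

W+ = 36, W- = 42, W = min = 36, p = 0.813522, fail to reject H0.


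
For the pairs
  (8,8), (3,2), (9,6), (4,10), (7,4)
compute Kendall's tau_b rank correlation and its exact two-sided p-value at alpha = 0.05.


Step 1: Enumerate the 10 unordered pairs (i,j) with i<j and classify each by sign(x_j-x_i) * sign(y_j-y_i).
  (1,2):dx=-5,dy=-6->C; (1,3):dx=+1,dy=-2->D; (1,4):dx=-4,dy=+2->D; (1,5):dx=-1,dy=-4->C
  (2,3):dx=+6,dy=+4->C; (2,4):dx=+1,dy=+8->C; (2,5):dx=+4,dy=+2->C; (3,4):dx=-5,dy=+4->D
  (3,5):dx=-2,dy=-2->C; (4,5):dx=+3,dy=-6->D
Step 2: C = 6, D = 4, total pairs = 10.
Step 3: tau = (C - D)/(n(n-1)/2) = (6 - 4)/10 = 0.200000.
Step 4: Exact two-sided p-value (enumerate n! = 120 permutations of y under H0): p = 0.816667.
Step 5: alpha = 0.05. fail to reject H0.

tau_b = 0.2000 (C=6, D=4), p = 0.816667, fail to reject H0.


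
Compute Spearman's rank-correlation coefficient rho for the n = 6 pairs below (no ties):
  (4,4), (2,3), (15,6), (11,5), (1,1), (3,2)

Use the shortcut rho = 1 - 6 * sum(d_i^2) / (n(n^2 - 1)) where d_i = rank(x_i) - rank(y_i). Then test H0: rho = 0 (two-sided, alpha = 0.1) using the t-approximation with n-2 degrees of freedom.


Step 1: Rank x and y separately (midranks; no ties here).
rank(x): 4->4, 2->2, 15->6, 11->5, 1->1, 3->3
rank(y): 4->4, 3->3, 6->6, 5->5, 1->1, 2->2
Step 2: d_i = R_x(i) - R_y(i); compute d_i^2.
  (4-4)^2=0, (2-3)^2=1, (6-6)^2=0, (5-5)^2=0, (1-1)^2=0, (3-2)^2=1
sum(d^2) = 2.
Step 3: rho = 1 - 6*2 / (6*(6^2 - 1)) = 1 - 12/210 = 0.942857.
Step 4: Under H0, t = rho * sqrt((n-2)/(1-rho^2)) = 5.6595 ~ t(4).
Step 5: Two-sided p-value from the t-distribution with 4 df = 0.004805.
Step 6: alpha = 0.1. reject H0.

rho = 0.9429, p = 0.004805, reject H0 at alpha = 0.1.


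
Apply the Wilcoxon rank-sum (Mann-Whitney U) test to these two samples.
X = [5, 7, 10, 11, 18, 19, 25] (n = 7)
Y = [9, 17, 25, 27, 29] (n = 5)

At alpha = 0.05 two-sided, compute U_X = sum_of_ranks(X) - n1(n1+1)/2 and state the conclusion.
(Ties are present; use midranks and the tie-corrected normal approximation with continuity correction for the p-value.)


Step 1: Combine and sort all 12 observations; assign midranks.
sorted (value, group): (5,X), (7,X), (9,Y), (10,X), (11,X), (17,Y), (18,X), (19,X), (25,X), (25,Y), (27,Y), (29,Y)
ranks: 5->1, 7->2, 9->3, 10->4, 11->5, 17->6, 18->7, 19->8, 25->9.5, 25->9.5, 27->11, 29->12
Step 2: Rank sum for X: R1 = 1 + 2 + 4 + 5 + 7 + 8 + 9.5 = 36.5.
Step 3: U_X = R1 - n1(n1+1)/2 = 36.5 - 7*8/2 = 36.5 - 28 = 8.5.
       U_Y = n1*n2 - U_X = 35 - 8.5 = 26.5.
Step 4: Ties are present, so use the tie-corrected normal approximation (with continuity correction) for the p-value.
Step 5: p-value = 0.166721; compare to alpha = 0.05. fail to reject H0.

U_X = 8.5, p = 0.166721, fail to reject H0 at alpha = 0.05.


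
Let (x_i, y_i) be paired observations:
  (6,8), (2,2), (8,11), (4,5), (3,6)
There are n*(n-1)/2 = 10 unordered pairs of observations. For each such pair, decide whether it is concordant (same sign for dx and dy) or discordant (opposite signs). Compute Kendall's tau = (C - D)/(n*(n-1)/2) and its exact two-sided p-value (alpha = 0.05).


Step 1: Enumerate the 10 unordered pairs (i,j) with i<j and classify each by sign(x_j-x_i) * sign(y_j-y_i).
  (1,2):dx=-4,dy=-6->C; (1,3):dx=+2,dy=+3->C; (1,4):dx=-2,dy=-3->C; (1,5):dx=-3,dy=-2->C
  (2,3):dx=+6,dy=+9->C; (2,4):dx=+2,dy=+3->C; (2,5):dx=+1,dy=+4->C; (3,4):dx=-4,dy=-6->C
  (3,5):dx=-5,dy=-5->C; (4,5):dx=-1,dy=+1->D
Step 2: C = 9, D = 1, total pairs = 10.
Step 3: tau = (C - D)/(n(n-1)/2) = (9 - 1)/10 = 0.800000.
Step 4: Exact two-sided p-value (enumerate n! = 120 permutations of y under H0): p = 0.083333.
Step 5: alpha = 0.05. fail to reject H0.

tau_b = 0.8000 (C=9, D=1), p = 0.083333, fail to reject H0.


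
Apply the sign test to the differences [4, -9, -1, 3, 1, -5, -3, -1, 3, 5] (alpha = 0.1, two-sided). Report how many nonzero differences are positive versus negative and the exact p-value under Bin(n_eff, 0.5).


Step 1: Discard zero differences. Original n = 10; n_eff = number of nonzero differences = 10.
Nonzero differences (with sign): +4, -9, -1, +3, +1, -5, -3, -1, +3, +5
Step 2: Count signs: positive = 5, negative = 5.
Step 3: Under H0: P(positive) = 0.5, so the number of positives S ~ Bin(10, 0.5).
Step 4: Two-sided exact p-value = sum of Bin(10,0.5) probabilities at or below the observed probability = 1.000000.
Step 5: alpha = 0.1. fail to reject H0.

n_eff = 10, pos = 5, neg = 5, p = 1.000000, fail to reject H0.


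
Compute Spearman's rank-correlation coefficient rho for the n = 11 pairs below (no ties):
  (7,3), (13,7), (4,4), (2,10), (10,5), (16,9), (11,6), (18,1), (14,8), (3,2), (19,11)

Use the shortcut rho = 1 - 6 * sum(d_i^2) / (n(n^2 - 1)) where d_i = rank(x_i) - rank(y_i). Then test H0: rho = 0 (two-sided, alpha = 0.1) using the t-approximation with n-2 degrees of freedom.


Step 1: Rank x and y separately (midranks; no ties here).
rank(x): 7->4, 13->7, 4->3, 2->1, 10->5, 16->9, 11->6, 18->10, 14->8, 3->2, 19->11
rank(y): 3->3, 7->7, 4->4, 10->10, 5->5, 9->9, 6->6, 1->1, 8->8, 2->2, 11->11
Step 2: d_i = R_x(i) - R_y(i); compute d_i^2.
  (4-3)^2=1, (7-7)^2=0, (3-4)^2=1, (1-10)^2=81, (5-5)^2=0, (9-9)^2=0, (6-6)^2=0, (10-1)^2=81, (8-8)^2=0, (2-2)^2=0, (11-11)^2=0
sum(d^2) = 164.
Step 3: rho = 1 - 6*164 / (11*(11^2 - 1)) = 1 - 984/1320 = 0.254545.
Step 4: Under H0, t = rho * sqrt((n-2)/(1-rho^2)) = 0.7896 ~ t(9).
Step 5: Two-sided p-value from the t-distribution with 9 df = 0.450037.
Step 6: alpha = 0.1. fail to reject H0.

rho = 0.2545, p = 0.450037, fail to reject H0 at alpha = 0.1.


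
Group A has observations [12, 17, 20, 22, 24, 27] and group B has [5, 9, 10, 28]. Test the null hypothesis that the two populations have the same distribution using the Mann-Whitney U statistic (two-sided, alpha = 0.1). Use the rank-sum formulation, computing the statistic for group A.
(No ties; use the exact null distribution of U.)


Step 1: Combine and sort all 10 observations; assign midranks.
sorted (value, group): (5,Y), (9,Y), (10,Y), (12,X), (17,X), (20,X), (22,X), (24,X), (27,X), (28,Y)
ranks: 5->1, 9->2, 10->3, 12->4, 17->5, 20->6, 22->7, 24->8, 27->9, 28->10
Step 2: Rank sum for X: R1 = 4 + 5 + 6 + 7 + 8 + 9 = 39.
Step 3: U_X = R1 - n1(n1+1)/2 = 39 - 6*7/2 = 39 - 21 = 18.
       U_Y = n1*n2 - U_X = 24 - 18 = 6.
Step 4: No ties, so the exact null distribution of U (based on enumerating the C(10,6) = 210 equally likely rank assignments) gives the two-sided p-value.
Step 5: p-value = 0.257143; compare to alpha = 0.1. fail to reject H0.

U_X = 18, p = 0.257143, fail to reject H0 at alpha = 0.1.


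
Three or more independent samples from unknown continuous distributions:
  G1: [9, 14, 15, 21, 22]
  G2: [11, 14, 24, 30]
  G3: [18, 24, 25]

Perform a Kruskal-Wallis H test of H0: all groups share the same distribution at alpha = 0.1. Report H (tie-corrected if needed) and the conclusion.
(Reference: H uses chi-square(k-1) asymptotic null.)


Step 1: Combine all N = 12 observations and assign midranks.
sorted (value, group, rank): (9,G1,1), (11,G2,2), (14,G1,3.5), (14,G2,3.5), (15,G1,5), (18,G3,6), (21,G1,7), (22,G1,8), (24,G2,9.5), (24,G3,9.5), (25,G3,11), (30,G2,12)
Step 2: Sum ranks within each group.
R_1 = 24.5 (n_1 = 5)
R_2 = 27 (n_2 = 4)
R_3 = 26.5 (n_3 = 3)
Step 3: H = 12/(N(N+1)) * sum(R_i^2/n_i) - 3(N+1)
     = 12/(12*13) * (24.5^2/5 + 27^2/4 + 26.5^2/3) - 3*13
     = 0.076923 * 536.383 - 39
     = 2.260256.
Step 4: Ties present; correction factor C = 1 - 12/(12^3 - 12) = 0.993007. Corrected H = 2.260256 / 0.993007 = 2.276174.
Step 5: Under H0, H ~ chi^2(2); p-value = 0.320431.
Step 6: alpha = 0.1. fail to reject H0.

H = 2.2762, df = 2, p = 0.320431, fail to reject H0.


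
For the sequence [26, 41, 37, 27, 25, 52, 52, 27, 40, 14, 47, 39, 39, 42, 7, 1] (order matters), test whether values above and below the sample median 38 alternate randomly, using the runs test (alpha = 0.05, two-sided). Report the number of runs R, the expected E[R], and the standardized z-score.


Step 1: Compute median = 38; label A = above, B = below.
Labels in order: BABBBAABABAAAABB  (n_A = 8, n_B = 8)
Step 2: Count runs R = 9.
Step 3: Under H0 (random ordering), E[R] = 2*n_A*n_B/(n_A+n_B) + 1 = 2*8*8/16 + 1 = 9.0000.
        Var[R] = 2*n_A*n_B*(2*n_A*n_B - n_A - n_B) / ((n_A+n_B)^2 * (n_A+n_B-1)) = 14336/3840 = 3.7333.
        SD[R] = 1.9322.
Step 4: R = E[R], so z = 0 with no continuity correction.
Step 5: Two-sided p-value via normal approximation = 2*(1 - Phi(|z|)) = 1.000000.
Step 6: alpha = 0.05. fail to reject H0.

R = 9, z = 0.0000, p = 1.000000, fail to reject H0.


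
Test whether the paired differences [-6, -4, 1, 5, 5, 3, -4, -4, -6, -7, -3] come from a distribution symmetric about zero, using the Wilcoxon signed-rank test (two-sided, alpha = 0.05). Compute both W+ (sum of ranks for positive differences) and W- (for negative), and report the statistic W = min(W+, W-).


Step 1: Drop any zero differences (none here) and take |d_i|.
|d| = [6, 4, 1, 5, 5, 3, 4, 4, 6, 7, 3]
Step 2: Midrank |d_i| (ties get averaged ranks).
ranks: |6|->9.5, |4|->5, |1|->1, |5|->7.5, |5|->7.5, |3|->2.5, |4|->5, |4|->5, |6|->9.5, |7|->11, |3|->2.5
Step 3: Attach original signs; sum ranks with positive sign and with negative sign.
W+ = 1 + 7.5 + 7.5 + 2.5 = 18.5
W- = 9.5 + 5 + 5 + 5 + 9.5 + 11 + 2.5 = 47.5
(Check: W+ + W- = 66 should equal n(n+1)/2 = 66.)
Step 4: Test statistic W = min(W+, W-) = 18.5.
Step 5: Ties in |d|, so use the tie-corrected normal approximation.
        E[W] = n(n+1)/4 = 11*12/4 = 33.
        Tie groups: |d|=3 (t=2), |d|=4 (t=3), |d|=5 (t=2), |d|=6 (t=2); sum(t^3 - t) = 42.
        Var[W] = n(n+1)(2n+1)/24 - sum(t^3-t)/48 = 3036/24 - 42/48 = 125.625.
        z = (W - E[W]) / sqrt(Var[W]) = (18.5 - 33) / 11.2083 = -1.2937.
        Two-sided p = 2*Phi(z) = 0.195773.
Step 6: alpha = 0.05. fail to reject H0.

W+ = 18.5, W- = 47.5, W = min = 18.5, p = 0.195773, fail to reject H0.


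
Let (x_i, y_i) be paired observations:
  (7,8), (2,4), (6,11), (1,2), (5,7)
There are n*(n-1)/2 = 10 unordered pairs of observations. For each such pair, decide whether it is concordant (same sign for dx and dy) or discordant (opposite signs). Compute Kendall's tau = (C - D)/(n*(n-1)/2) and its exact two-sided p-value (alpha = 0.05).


Step 1: Enumerate the 10 unordered pairs (i,j) with i<j and classify each by sign(x_j-x_i) * sign(y_j-y_i).
  (1,2):dx=-5,dy=-4->C; (1,3):dx=-1,dy=+3->D; (1,4):dx=-6,dy=-6->C; (1,5):dx=-2,dy=-1->C
  (2,3):dx=+4,dy=+7->C; (2,4):dx=-1,dy=-2->C; (2,5):dx=+3,dy=+3->C; (3,4):dx=-5,dy=-9->C
  (3,5):dx=-1,dy=-4->C; (4,5):dx=+4,dy=+5->C
Step 2: C = 9, D = 1, total pairs = 10.
Step 3: tau = (C - D)/(n(n-1)/2) = (9 - 1)/10 = 0.800000.
Step 4: Exact two-sided p-value (enumerate n! = 120 permutations of y under H0): p = 0.083333.
Step 5: alpha = 0.05. fail to reject H0.

tau_b = 0.8000 (C=9, D=1), p = 0.083333, fail to reject H0.


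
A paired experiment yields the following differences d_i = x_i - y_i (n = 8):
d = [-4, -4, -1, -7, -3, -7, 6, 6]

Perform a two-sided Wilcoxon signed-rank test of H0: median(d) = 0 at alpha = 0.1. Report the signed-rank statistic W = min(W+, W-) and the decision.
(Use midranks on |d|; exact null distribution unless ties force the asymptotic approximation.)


Step 1: Drop any zero differences (none here) and take |d_i|.
|d| = [4, 4, 1, 7, 3, 7, 6, 6]
Step 2: Midrank |d_i| (ties get averaged ranks).
ranks: |4|->3.5, |4|->3.5, |1|->1, |7|->7.5, |3|->2, |7|->7.5, |6|->5.5, |6|->5.5
Step 3: Attach original signs; sum ranks with positive sign and with negative sign.
W+ = 5.5 + 5.5 = 11
W- = 3.5 + 3.5 + 1 + 7.5 + 2 + 7.5 = 25
(Check: W+ + W- = 36 should equal n(n+1)/2 = 36.)
Step 4: Test statistic W = min(W+, W-) = 11.
Step 5: Ties in |d|, so use the tie-corrected normal approximation.
        E[W] = n(n+1)/4 = 8*9/4 = 18.
        Tie groups: |d|=4 (t=2), |d|=6 (t=2), |d|=7 (t=2); sum(t^3 - t) = 18.
        Var[W] = n(n+1)(2n+1)/24 - sum(t^3-t)/48 = 1224/24 - 18/48 = 50.625.
        z = (W - E[W]) / sqrt(Var[W]) = (11 - 18) / 7.1151 = -0.9838.
        Two-sided p = 2*Phi(z) = 0.325204.
Step 6: alpha = 0.1. fail to reject H0.

W+ = 11, W- = 25, W = min = 11, p = 0.325204, fail to reject H0.


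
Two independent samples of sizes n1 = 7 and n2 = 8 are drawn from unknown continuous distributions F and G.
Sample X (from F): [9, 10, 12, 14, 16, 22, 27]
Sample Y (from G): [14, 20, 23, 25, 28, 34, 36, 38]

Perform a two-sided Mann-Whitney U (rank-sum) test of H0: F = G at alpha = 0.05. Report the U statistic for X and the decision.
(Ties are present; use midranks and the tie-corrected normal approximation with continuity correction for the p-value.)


Step 1: Combine and sort all 15 observations; assign midranks.
sorted (value, group): (9,X), (10,X), (12,X), (14,X), (14,Y), (16,X), (20,Y), (22,X), (23,Y), (25,Y), (27,X), (28,Y), (34,Y), (36,Y), (38,Y)
ranks: 9->1, 10->2, 12->3, 14->4.5, 14->4.5, 16->6, 20->7, 22->8, 23->9, 25->10, 27->11, 28->12, 34->13, 36->14, 38->15
Step 2: Rank sum for X: R1 = 1 + 2 + 3 + 4.5 + 6 + 8 + 11 = 35.5.
Step 3: U_X = R1 - n1(n1+1)/2 = 35.5 - 7*8/2 = 35.5 - 28 = 7.5.
       U_Y = n1*n2 - U_X = 56 - 7.5 = 48.5.
Step 4: Ties are present, so use the tie-corrected normal approximation (with continuity correction) for the p-value.
Step 5: p-value = 0.020524; compare to alpha = 0.05. reject H0.

U_X = 7.5, p = 0.020524, reject H0 at alpha = 0.05.


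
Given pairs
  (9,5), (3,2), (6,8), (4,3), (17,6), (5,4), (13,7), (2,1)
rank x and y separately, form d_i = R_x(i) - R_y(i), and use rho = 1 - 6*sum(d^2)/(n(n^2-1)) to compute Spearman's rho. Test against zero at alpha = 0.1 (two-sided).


Step 1: Rank x and y separately (midranks; no ties here).
rank(x): 9->6, 3->2, 6->5, 4->3, 17->8, 5->4, 13->7, 2->1
rank(y): 5->5, 2->2, 8->8, 3->3, 6->6, 4->4, 7->7, 1->1
Step 2: d_i = R_x(i) - R_y(i); compute d_i^2.
  (6-5)^2=1, (2-2)^2=0, (5-8)^2=9, (3-3)^2=0, (8-6)^2=4, (4-4)^2=0, (7-7)^2=0, (1-1)^2=0
sum(d^2) = 14.
Step 3: rho = 1 - 6*14 / (8*(8^2 - 1)) = 1 - 84/504 = 0.833333.
Step 4: Under H0, t = rho * sqrt((n-2)/(1-rho^2)) = 3.6927 ~ t(6).
Step 5: Two-sided p-value from the t-distribution with 6 df = 0.010176.
Step 6: alpha = 0.1. reject H0.

rho = 0.8333, p = 0.010176, reject H0 at alpha = 0.1.


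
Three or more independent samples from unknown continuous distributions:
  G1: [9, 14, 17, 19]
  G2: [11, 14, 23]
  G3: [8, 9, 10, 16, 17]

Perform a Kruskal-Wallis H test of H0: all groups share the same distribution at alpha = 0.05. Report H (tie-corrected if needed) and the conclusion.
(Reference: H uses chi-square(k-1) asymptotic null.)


Step 1: Combine all N = 12 observations and assign midranks.
sorted (value, group, rank): (8,G3,1), (9,G1,2.5), (9,G3,2.5), (10,G3,4), (11,G2,5), (14,G1,6.5), (14,G2,6.5), (16,G3,8), (17,G1,9.5), (17,G3,9.5), (19,G1,11), (23,G2,12)
Step 2: Sum ranks within each group.
R_1 = 29.5 (n_1 = 4)
R_2 = 23.5 (n_2 = 3)
R_3 = 25 (n_3 = 5)
Step 3: H = 12/(N(N+1)) * sum(R_i^2/n_i) - 3(N+1)
     = 12/(12*13) * (29.5^2/4 + 23.5^2/3 + 25^2/5) - 3*13
     = 0.076923 * 526.646 - 39
     = 1.511218.
Step 4: Ties present; correction factor C = 1 - 18/(12^3 - 12) = 0.989510. Corrected H = 1.511218 / 0.989510 = 1.527238.
Step 5: Under H0, H ~ chi^2(2); p-value = 0.465977.
Step 6: alpha = 0.05. fail to reject H0.

H = 1.5272, df = 2, p = 0.465977, fail to reject H0.


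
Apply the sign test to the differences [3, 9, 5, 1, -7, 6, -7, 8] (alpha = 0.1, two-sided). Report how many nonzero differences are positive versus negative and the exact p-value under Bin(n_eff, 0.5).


Step 1: Discard zero differences. Original n = 8; n_eff = number of nonzero differences = 8.
Nonzero differences (with sign): +3, +9, +5, +1, -7, +6, -7, +8
Step 2: Count signs: positive = 6, negative = 2.
Step 3: Under H0: P(positive) = 0.5, so the number of positives S ~ Bin(8, 0.5).
Step 4: Two-sided exact p-value = sum of Bin(8,0.5) probabilities at or below the observed probability = 0.289062.
Step 5: alpha = 0.1. fail to reject H0.

n_eff = 8, pos = 6, neg = 2, p = 0.289062, fail to reject H0.


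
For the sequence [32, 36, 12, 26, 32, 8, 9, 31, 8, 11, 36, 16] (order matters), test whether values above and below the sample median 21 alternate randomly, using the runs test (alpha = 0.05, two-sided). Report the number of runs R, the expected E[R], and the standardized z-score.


Step 1: Compute median = 21; label A = above, B = below.
Labels in order: AABAABBABBAB  (n_A = 6, n_B = 6)
Step 2: Count runs R = 8.
Step 3: Under H0 (random ordering), E[R] = 2*n_A*n_B/(n_A+n_B) + 1 = 2*6*6/12 + 1 = 7.0000.
        Var[R] = 2*n_A*n_B*(2*n_A*n_B - n_A - n_B) / ((n_A+n_B)^2 * (n_A+n_B-1)) = 4320/1584 = 2.7273.
        SD[R] = 1.6514.
Step 4: Continuity-corrected z = (R - 0.5 - E[R]) / SD[R] = (8 - 0.5 - 7.0000) / 1.6514 = 0.3028.
Step 5: Two-sided p-value via normal approximation = 2*(1 - Phi(|z|)) = 0.762069.
Step 6: alpha = 0.05. fail to reject H0.

R = 8, z = 0.3028, p = 0.762069, fail to reject H0.


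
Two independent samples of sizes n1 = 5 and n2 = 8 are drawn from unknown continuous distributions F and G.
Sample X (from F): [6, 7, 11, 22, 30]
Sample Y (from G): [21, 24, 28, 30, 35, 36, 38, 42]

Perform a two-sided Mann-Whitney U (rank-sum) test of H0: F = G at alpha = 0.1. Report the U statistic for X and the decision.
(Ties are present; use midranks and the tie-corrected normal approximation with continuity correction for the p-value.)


Step 1: Combine and sort all 13 observations; assign midranks.
sorted (value, group): (6,X), (7,X), (11,X), (21,Y), (22,X), (24,Y), (28,Y), (30,X), (30,Y), (35,Y), (36,Y), (38,Y), (42,Y)
ranks: 6->1, 7->2, 11->3, 21->4, 22->5, 24->6, 28->7, 30->8.5, 30->8.5, 35->10, 36->11, 38->12, 42->13
Step 2: Rank sum for X: R1 = 1 + 2 + 3 + 5 + 8.5 = 19.5.
Step 3: U_X = R1 - n1(n1+1)/2 = 19.5 - 5*6/2 = 19.5 - 15 = 4.5.
       U_Y = n1*n2 - U_X = 40 - 4.5 = 35.5.
Step 4: Ties are present, so use the tie-corrected normal approximation (with continuity correction) for the p-value.
Step 5: p-value = 0.027892; compare to alpha = 0.1. reject H0.

U_X = 4.5, p = 0.027892, reject H0 at alpha = 0.1.
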